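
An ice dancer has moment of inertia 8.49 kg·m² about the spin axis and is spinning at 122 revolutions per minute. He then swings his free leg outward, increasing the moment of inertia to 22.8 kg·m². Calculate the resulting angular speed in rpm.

Angular momentum about the spin axis is conserved since the torque about it is zero.
ω₂ = I₁ω₁ / I₂ = (8.490)(122 rpm) / (22.80) = 45.43 rpm.

ω₂ ≈ 45.4 rpm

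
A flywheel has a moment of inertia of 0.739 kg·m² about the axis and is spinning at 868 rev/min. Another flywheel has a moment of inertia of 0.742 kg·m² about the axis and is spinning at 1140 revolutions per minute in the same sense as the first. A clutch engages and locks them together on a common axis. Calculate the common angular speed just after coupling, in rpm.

The coupling torques are internal; angular momentum about the shared axis is conserved.
Taking A's sense as positive: L = (0.7390)(868) + (0.7420)(1140) = 1487 kg·m²·rpm.
Combined I = 0.7390 + 0.7420 = 1.481 kg·m².
ω_f = L / I = 1487 / 1.481 = 1004 rpm.

|ω_f| ≈ 1000 rpm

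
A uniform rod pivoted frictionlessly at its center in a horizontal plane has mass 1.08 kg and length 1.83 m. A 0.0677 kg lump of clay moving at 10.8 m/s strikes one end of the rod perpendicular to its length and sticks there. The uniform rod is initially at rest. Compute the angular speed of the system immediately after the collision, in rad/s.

|ω_f| ≈ 1.87 rad/s

The axle reaction passes through the pivot and exerts no torque about it; angular momentum about the pivot is conserved through the impact.
I_p = (1/12)(1.08)(1.83)² = 0.3014 kg·m². Taking the sense of the lump of clay's angular momentum as positive, L_{lump} = m v R = (0.0677)(10.8)(1.83/2) = 0.6690 kg·m²/s.
L_i = 0 + 0.6690 = 0.6690 kg·m²/s.
After sticking, I_f = I_p + m R² = 0.3014 + (0.0677)(1.83/2)² = 0.3581 kg·m².
ω_f = L_i / I_f = 0.6690 / 0.3581 = 1.868 rad/s.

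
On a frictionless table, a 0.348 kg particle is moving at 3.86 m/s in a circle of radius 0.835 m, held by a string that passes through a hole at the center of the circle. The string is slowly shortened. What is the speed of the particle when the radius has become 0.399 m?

v₂ ≈ 8.08 m/s

Central (radial) force ⇒ zero torque about the center ⇒ m v r is constant.
v₂ = v₁ r₁ / r₂ = (3.86)(0.835) / (0.399) = 8.078 m/s.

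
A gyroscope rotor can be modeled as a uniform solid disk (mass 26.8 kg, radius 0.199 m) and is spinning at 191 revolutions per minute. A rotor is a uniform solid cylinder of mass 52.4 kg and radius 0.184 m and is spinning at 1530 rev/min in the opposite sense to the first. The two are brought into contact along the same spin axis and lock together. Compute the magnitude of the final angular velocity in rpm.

|ω_f| ≈ 886 rpm

The coupling torques are internal; angular momentum about the shared axis is conserved.
Moments of inertia: I_A = ½(26.8)(0.199)² = 0.5307 kg·m²; I_B = ½(52.4)(0.184)² = 0.8870 kg·m².
Taking A's sense as positive: L = (0.5307)(191) − (0.8870)(1530) = -1256 kg·m²·rpm.
Combined I = 0.5307 + 0.8870 = 1.418 kg·m².
ω_f = L / I = -1256 / 1.418 = -885.8 rpm.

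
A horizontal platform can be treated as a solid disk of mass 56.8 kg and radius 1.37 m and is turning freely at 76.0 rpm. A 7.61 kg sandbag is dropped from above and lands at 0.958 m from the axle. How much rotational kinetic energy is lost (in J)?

energy lost ≈ 196 J

No external torque acts about the axle; L_before = L_after.
I_p = ½(56.8)(1.37)² = 53.30 kg·m².
Added inertia Σmr² = (7.61)(0.958)² = 6.984 kg·m²; I_f = 53.30 + 6.984 = 60.29 kg·m².
ω_f = I_p ω_i / I_f = (53.30)(76.0) / 60.29 = 67.20 rpm.
KE_i = ½(53.30)(7.959 rad/s)² = 1688 J; KE_f = ½(60.29)(7.037)² = 1493 J.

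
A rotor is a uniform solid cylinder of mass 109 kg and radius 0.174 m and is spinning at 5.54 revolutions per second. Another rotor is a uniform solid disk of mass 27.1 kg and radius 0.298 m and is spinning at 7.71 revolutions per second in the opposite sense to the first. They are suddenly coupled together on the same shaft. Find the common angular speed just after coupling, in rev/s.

No external torque acts about the common axis, so total angular momentum is conserved.
Moments of inertia: I_A = ½(109)(0.174)² = 1.650 kg·m²; I_B = ½(27.1)(0.298)² = 1.203 kg·m².
Taking A's sense as positive: L = (1.650)(5.54) − (1.203)(7.71) = -0.1362 kg·m²·rev/s.
Combined I = 1.650 + 1.203 = 2.853 kg·m².
ω_f = L / I = -0.1362 / 2.853 = -0.04772 rev/s.

|ω_f| ≈ 0.0477 rev/s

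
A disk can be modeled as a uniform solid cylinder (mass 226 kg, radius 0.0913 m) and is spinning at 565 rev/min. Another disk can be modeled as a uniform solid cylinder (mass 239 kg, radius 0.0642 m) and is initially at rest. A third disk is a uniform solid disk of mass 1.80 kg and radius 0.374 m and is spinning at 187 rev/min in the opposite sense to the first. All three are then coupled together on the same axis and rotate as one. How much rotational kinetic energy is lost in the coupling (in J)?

ΔKE lost ≈ 764 J

The coupling torques are internal; angular momentum about the shared axis is conserved.
Moments of inertia: I_A = ½(226)(0.0913)² = 0.9419 kg·m²; I_B = ½(239)(0.0642)² = 0.4925 kg·m²; I_C = ½(1.80)(0.374)² = 0.1259 kg·m².
Taking A's sense as positive: L = (0.9419)(565) − (0.1259)(187) = 508.7 kg·m²·rpm.
Combined I = 0.9419 + 0.4925 + 0.1259 = 1.560 kg·m².
ω_f = L / I = 508.7 / 1.560 = 326.0 rpm.
KE_i = ½ΣIω² = 1673 J; KE_f = ½(1.560)(34.14)² = 909.2 J.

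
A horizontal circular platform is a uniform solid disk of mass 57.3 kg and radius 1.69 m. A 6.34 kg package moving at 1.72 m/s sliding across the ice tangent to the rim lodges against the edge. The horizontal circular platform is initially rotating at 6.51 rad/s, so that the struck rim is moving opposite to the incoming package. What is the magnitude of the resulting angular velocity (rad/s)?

|ω_f| ≈ 5.15 rad/s

The axle reaction passes through the central axle and exerts no torque about it; angular momentum about the central axle is conserved through the impact.
I_p = ½(57.3)(1.69)² = 81.83 kg·m². Taking the sense of the package's angular momentum as positive, L_{package} = m v R = (6.34)(1.72)(1.69) = 18.43 kg·m²/s.
L_i = −I_p ω_p + m v R = −(81.83)(6.51) + 18.43 = -514.3 kg·m²/s.
After sticking, I_f = I_p + m R² = 81.83 + (6.34)(1.69)² = 99.93 kg·m².
ω_f = L_i / I_f = -514.3 / 99.93 = -5.146 rad/s.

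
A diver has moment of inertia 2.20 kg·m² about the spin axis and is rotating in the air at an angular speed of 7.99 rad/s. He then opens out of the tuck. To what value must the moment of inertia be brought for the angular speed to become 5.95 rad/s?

Angular momentum about the spin axis is conserved since the torque about it is zero.
I₂ = I₁ω₁ / ω₂ = (2.20)(7.99) / (5.95) = 2.954 kg·m².

I₂ ≈ 2.95 kg·m²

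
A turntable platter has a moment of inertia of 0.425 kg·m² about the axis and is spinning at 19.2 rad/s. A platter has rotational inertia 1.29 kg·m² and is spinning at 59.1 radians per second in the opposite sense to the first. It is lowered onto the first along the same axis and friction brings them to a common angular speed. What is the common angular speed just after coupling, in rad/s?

|ω_f| ≈ 39.7 rad/s

No external torque acts about the common axis, so total angular momentum is conserved.
Taking A's sense as positive: L = (0.4250)(19.2) − (1.290)(59.1) = -68.08 kg·m²·rad/s.
Combined I = 0.4250 + 1.290 = 1.715 kg·m².
ω_f = L / I = -68.08 / 1.715 = -39.70 rad/s.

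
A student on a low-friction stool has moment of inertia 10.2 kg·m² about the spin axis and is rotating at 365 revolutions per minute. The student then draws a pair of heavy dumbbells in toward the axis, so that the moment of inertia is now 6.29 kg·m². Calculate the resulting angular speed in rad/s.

Angular momentum about the spin axis is conserved since the torque about it is zero.
ω₂ = I₁ω₁ / I₂ = (10.20)(365 rpm) / (6.290) = 591.9 rpm = 61.98 rad/s.

ω₂ ≈ 62.0 rad/s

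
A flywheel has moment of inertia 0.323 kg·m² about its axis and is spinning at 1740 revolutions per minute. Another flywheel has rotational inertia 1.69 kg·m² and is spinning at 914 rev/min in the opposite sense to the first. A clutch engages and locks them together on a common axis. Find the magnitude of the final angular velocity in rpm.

|ω_f| ≈ 488 rpm

No external torque acts about the common axis, so total angular momentum is conserved.
Taking A's sense as positive: L = (0.3230)(1740) − (1.690)(914) = -982.6 kg·m²·rpm.
Combined I = 0.3230 + 1.690 = 2.013 kg·m².
ω_f = L / I = -982.6 / 2.013 = -488.1 rpm.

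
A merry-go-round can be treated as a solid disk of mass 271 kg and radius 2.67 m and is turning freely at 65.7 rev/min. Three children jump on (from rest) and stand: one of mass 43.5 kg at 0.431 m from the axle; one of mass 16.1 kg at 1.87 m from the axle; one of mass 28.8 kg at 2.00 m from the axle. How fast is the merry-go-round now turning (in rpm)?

ω_f ≈ 55.4 rpm

The added mass arrives with no angular momentum about the axle, and any external torque about the axle is negligible, so the system's angular momentum is conserved.
I_p = ½(271)(2.67)² = 966.0 kg·m².
Added inertia Σmr² = (43.5)(0.431)² + (16.1)(1.87)² + (28.8)(2.00)² = 179.6 kg·m²; I_f = 966.0 + 179.6 = 1146 kg·m².
ω_f = I_p ω_i / I_f = (966.0)(65.7) / 1146 = 55.40 rpm.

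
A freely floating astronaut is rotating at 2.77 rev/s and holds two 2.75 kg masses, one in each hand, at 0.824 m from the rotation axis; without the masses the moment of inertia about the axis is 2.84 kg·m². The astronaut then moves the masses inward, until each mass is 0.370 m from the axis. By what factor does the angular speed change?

With no external torque about the axis, L is conserved: I₁ω₁ = I₂ω₂.
I₁ = 2.84 + 2(2.75)(0.824)² = 6.574 kg·m²; I₂ = 2.84 + 2(2.75)(0.370)² = 3.593 kg·m².
ω₂/ω₁ = I₁/I₂ = 6.574 / 3.593 = 1.830.

ω₂/ω₁ ≈ 1.83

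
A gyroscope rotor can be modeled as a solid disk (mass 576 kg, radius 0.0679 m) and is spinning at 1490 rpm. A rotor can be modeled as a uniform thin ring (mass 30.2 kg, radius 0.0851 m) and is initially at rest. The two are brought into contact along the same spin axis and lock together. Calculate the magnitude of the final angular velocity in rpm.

No external torque acts about the common axis, so total angular momentum is conserved.
Moments of inertia: I_A = ½(576)(0.0679)² = 1.328 kg·m²; I_B = (30.2)(0.0851)² = 0.2187 kg·m².
Taking A's sense as positive: L = (1.328)(1490) = 1978 kg·m²·rpm.
Combined I = 1.328 + 0.2187 = 1.547 kg·m².
ω_f = L / I = 1978 / 1.547 = 1279 rpm.

|ω_f| ≈ 1280 rpm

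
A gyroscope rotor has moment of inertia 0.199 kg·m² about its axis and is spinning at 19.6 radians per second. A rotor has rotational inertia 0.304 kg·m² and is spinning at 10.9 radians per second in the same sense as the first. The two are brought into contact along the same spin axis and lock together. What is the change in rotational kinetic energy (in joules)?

ΔKE ≈ -4.55 J

No external torque acts about the common axis, so total angular momentum is conserved.
Taking A's sense as positive: L = (0.1990)(19.6) + (0.3040)(10.9) = 7.214 kg·m²·rad/s.
Combined I = 0.1990 + 0.3040 = 0.5030 kg·m².
ω_f = L / I = 7.214 / 0.5030 = 14.34 rad/s.
KE_i = ½ΣIω² = 56.28 J; KE_f = ½(0.5030)(14.34)² = 51.73 J.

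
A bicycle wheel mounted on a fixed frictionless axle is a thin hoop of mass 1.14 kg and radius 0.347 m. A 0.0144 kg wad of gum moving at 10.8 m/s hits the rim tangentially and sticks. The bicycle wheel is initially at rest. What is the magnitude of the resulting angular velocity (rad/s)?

About the axle the impulsive forces during the collision are internal, so angular momentum about that axis is conserved.
I_p = (1.14)(0.347)² = 0.1373 kg·m². Taking the sense of the wad of gum's angular momentum as positive, L_{wad} = m v R = (0.0144)(10.8)(0.347) = 0.05397 kg·m²/s.
L_i = 0 + 0.05397 = 0.05397 kg·m²/s.
After sticking, I_f = I_p + m R² = 0.1373 + (0.0144)(0.347)² = 0.1390 kg·m².
ω_f = L_i / I_f = 0.05397 / 0.1390 = 0.3882 rad/s.

|ω_f| ≈ 0.388 rad/s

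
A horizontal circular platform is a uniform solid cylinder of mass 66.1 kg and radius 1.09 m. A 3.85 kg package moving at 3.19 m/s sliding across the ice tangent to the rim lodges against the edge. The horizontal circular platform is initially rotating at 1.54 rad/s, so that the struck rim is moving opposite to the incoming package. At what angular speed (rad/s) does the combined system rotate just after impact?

About the central axle the impulsive forces during the collision are internal, so angular momentum about that axis is conserved.
I_p = ½(66.1)(1.09)² = 39.27 kg·m². Taking the sense of the package's angular momentum as positive, L_{package} = m v R = (3.85)(3.19)(1.09) = 13.39 kg·m²/s.
L_i = −I_p ω_p + m v R = −(39.27)(1.54) + 13.39 = -47.08 kg·m²/s.
After sticking, I_f = I_p + m R² = 39.27 + (3.85)(1.09)² = 43.84 kg·m².
ω_f = L_i / I_f = -47.08 / 43.84 = -1.074 rad/s.

|ω_f| ≈ 1.07 rad/s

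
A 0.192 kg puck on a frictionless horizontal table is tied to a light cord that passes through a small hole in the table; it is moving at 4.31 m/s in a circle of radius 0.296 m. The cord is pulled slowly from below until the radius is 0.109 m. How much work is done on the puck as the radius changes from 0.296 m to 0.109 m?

W ≈ 11.4 J

The only horizontal force on the mass is along the cord (radial), so it exerts no torque about the hole and angular momentum m v r is conserved.
v₂ = v₁ r₁ / r₂ = (4.31)(0.296) / (0.109) = 11.70 m/s.
W = ΔKE = ½m(v₂² − v₁²) = 11.37 J.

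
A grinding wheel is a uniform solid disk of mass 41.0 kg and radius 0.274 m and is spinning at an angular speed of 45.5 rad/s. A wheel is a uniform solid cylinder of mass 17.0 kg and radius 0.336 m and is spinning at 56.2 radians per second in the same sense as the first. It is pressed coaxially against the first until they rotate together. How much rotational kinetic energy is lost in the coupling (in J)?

ΔKE lost ≈ 33.8 J

The coupling torques are internal; angular momentum about the shared axis is conserved.
Moments of inertia: I_A = ½(41.0)(0.274)² = 1.539 kg·m²; I_B = ½(17.0)(0.336)² = 0.9596 kg·m².
Taking A's sense as positive: L = (1.539)(45.5) + (0.9596)(56.2) = 124.0 kg·m²·rad/s.
Combined I = 1.539 + 0.9596 = 2.499 kg·m².
ω_f = L / I = 124.0 / 2.499 = 49.61 rad/s.
KE_i = ½ΣIω² = 3109 J; KE_f = ½(2.499)(49.61)² = 3075 J.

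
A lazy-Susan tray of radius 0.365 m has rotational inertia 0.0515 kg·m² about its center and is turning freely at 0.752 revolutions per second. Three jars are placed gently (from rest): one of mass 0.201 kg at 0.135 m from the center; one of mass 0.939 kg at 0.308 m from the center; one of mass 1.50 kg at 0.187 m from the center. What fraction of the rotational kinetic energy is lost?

No external torque acts about the center; L_before = L_after.
Added inertia Σmr² = (0.201)(0.135)² + (0.939)(0.308)² + (1.50)(0.187)² = 0.1452 kg·m²; I_f = 0.05150 + 0.1452 = 0.1967 kg·m².
ω_f = I_p ω_i / I_f = (0.05150)(0.752) / 0.1967 = 0.1969 rev/s.
KE_i = ½(0.05150)(4.725 rad/s)² = 0.5749 J; KE_f = ½(0.1967)(1.237)² = 0.1505 J.
Fraction lost = 0.7382.

fraction ≈ 0.738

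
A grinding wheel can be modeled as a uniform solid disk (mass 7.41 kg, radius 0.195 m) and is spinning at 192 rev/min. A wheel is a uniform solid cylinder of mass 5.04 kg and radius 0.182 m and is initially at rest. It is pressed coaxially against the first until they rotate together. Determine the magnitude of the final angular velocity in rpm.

The coupling torques are internal; angular momentum about the shared axis is conserved.
Moments of inertia: I_A = ½(7.41)(0.195)² = 0.1409 kg·m²; I_B = ½(5.04)(0.182)² = 0.08347 kg·m².
Taking A's sense as positive: L = (0.1409)(192) = 27.05 kg·m²·rpm.
Combined I = 0.1409 + 0.08347 = 0.2244 kg·m².
ω_f = L / I = 27.05 / 0.2244 = 120.6 rpm.

|ω_f| ≈ 121 rpm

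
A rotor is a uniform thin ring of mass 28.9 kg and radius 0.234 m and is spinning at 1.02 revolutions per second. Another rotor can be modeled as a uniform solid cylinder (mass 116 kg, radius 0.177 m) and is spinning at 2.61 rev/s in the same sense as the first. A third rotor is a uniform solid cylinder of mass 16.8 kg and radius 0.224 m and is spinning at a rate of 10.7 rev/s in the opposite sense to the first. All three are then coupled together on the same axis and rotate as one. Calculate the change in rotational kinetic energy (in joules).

The coupling torques are internal; angular momentum about the shared axis is conserved.
Moments of inertia: I_A = (28.9)(0.234)² = 1.582 kg·m²; I_B = ½(116)(0.177)² = 1.817 kg·m²; I_C = ½(16.8)(0.224)² = 0.4215 kg·m².
Taking A's sense as positive: L = (1.582)(1.02) + (1.817)(2.61) − (0.4215)(10.7) = 1.847 kg·m²·rev/s.
Combined I = 1.582 + 1.817 + 0.4215 = 3.821 kg·m².
ω_f = L / I = 1.847 / 3.821 = 0.4833 rev/s.
KE_i = ½ΣIω² = 1229 J; KE_f = ½(3.821)(3.037)² = 17.62 J.

ΔKE ≈ -1210 J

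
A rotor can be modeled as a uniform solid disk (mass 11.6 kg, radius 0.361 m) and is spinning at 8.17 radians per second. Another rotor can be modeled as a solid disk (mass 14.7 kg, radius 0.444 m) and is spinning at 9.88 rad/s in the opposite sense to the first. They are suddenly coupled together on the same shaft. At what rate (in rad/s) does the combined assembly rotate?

The coupling torques are internal; angular momentum about the shared axis is conserved.
Moments of inertia: I_A = ½(11.6)(0.361)² = 0.7559 kg·m²; I_B = ½(14.7)(0.444)² = 1.449 kg·m².
Taking A's sense as positive: L = (0.7559)(8.17) − (1.449)(9.88) = -8.140 kg·m²·rad/s.
Combined I = 0.7559 + 1.449 = 2.205 kg·m².
ω_f = L / I = -8.140 / 2.205 = -3.692 rad/s.

|ω_f| ≈ 3.69 rad/s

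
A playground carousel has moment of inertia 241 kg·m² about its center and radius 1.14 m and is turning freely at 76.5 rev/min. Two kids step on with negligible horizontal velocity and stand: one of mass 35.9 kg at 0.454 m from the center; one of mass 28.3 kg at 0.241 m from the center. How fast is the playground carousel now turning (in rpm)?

ω_f ≈ 73.7 rpm

No external torque acts about the center; L_before = L_after.
Added inertia Σmr² = (35.9)(0.454)² + (28.3)(0.241)² = 9.043 kg·m²; I_f = 241.0 + 9.043 = 250.0 kg·m².
ω_f = I_p ω_i / I_f = (241.0)(76.5) / 250.0 = 73.73 rpm.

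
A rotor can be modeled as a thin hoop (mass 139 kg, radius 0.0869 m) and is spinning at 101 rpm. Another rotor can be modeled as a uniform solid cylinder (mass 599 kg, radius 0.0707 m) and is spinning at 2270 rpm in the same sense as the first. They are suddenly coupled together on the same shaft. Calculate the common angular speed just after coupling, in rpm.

The coupling torques are internal; angular momentum about the shared axis is conserved.
Moments of inertia: I_A = (139)(0.0869)² = 1.050 kg·m²; I_B = ½(599)(0.0707)² = 1.497 kg·m².
Taking A's sense as positive: L = (1.050)(101) + (1.497)(2270) = 3504 kg·m²·rpm.
Combined I = 1.050 + 1.497 = 2.547 kg·m².
ω_f = L / I = 3504 / 2.547 = 1376 rpm.

|ω_f| ≈ 1380 rpm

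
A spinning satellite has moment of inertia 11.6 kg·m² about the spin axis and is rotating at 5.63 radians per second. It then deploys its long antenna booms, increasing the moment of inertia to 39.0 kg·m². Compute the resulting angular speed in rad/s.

With no external torque about the axis, L is conserved: I₁ω₁ = I₂ω₂.
ω₂ = I₁ω₁ / I₂ = (11.60)(5.63 rad/s) / (39.00) = 1.675 rad/s.

ω₂ ≈ 1.67 rad/s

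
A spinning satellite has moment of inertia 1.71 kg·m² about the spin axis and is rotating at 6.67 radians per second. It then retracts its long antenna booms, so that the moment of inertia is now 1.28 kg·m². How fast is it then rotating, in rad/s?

ω₂ ≈ 8.91 rad/s

No external torque acts about the spin axis, so angular momentum is conserved.
ω₂ = I₁ω₁ / I₂ = (1.710)(6.67 rad/s) / (1.280) = 8.911 rad/s.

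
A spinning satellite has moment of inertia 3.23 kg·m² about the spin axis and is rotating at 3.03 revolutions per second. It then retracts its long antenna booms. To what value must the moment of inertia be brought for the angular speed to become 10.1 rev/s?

Angular momentum about the spin axis is conserved since the torque about it is zero.
I₂ = I₁ω₁ / ω₂ = (3.23)(3.03) / (10.1) = 0.9690 kg·m².

I₂ ≈ 0.969 kg·m²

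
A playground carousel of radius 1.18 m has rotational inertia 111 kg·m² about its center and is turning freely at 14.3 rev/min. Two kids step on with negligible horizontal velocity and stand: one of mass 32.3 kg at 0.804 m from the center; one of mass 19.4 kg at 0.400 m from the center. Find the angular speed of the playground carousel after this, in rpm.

The added mass arrives with no angular momentum about the center, and any external torque about the center is negligible, so the system's angular momentum is conserved.
Added inertia Σmr² = (32.3)(0.804)² + (19.4)(0.400)² = 23.98 kg·m²; I_f = 111.0 + 23.98 = 135.0 kg·m².
ω_f = I_p ω_i / I_f = (111.0)(14.3) / 135.0 = 11.76 rpm.

ω_f ≈ 11.8 rpm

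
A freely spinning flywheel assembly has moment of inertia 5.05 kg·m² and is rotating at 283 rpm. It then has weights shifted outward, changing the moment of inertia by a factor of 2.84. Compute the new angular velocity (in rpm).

With no external torque about the axis, L is conserved: I₁ω₁ = I₂ω₂.
I₂ = 2.84 × 5.05 = 14.34 kg·m².
ω₂ = I₁ω₁ / I₂ = (5.050)(283 rpm) / (14.34) = 99.65 rpm.

ω₂ ≈ 99.6 rpm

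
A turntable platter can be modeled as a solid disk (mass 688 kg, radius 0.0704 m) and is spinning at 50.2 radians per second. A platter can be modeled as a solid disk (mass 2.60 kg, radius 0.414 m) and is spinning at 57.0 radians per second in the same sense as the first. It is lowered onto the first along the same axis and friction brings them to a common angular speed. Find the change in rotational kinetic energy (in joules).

No external torque acts about the common axis, so total angular momentum is conserved.
Moments of inertia: I_A = ½(688)(0.0704)² = 1.705 kg·m²; I_B = ½(2.60)(0.414)² = 0.2228 kg·m².
Taking A's sense as positive: L = (1.705)(50.2) + (0.2228)(57.0) = 98.29 kg·m²·rad/s.
Combined I = 1.705 + 0.2228 = 1.928 kg·m².
ω_f = L / I = 98.29 / 1.928 = 50.99 rad/s.
KE_i = ½ΣIω² = 2510 J; KE_f = ½(1.928)(50.99)² = 2506 J.

ΔKE ≈ -4.56 J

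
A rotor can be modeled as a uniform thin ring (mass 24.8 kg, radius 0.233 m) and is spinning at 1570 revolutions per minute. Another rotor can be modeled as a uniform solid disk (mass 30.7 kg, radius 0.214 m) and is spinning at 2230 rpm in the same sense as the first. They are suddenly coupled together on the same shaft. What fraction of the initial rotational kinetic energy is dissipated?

No external torque acts about the common axis, so total angular momentum is conserved.
Moments of inertia: I_A = (24.8)(0.233)² = 1.346 kg·m²; I_B = ½(30.7)(0.214)² = 0.7030 kg·m².
Taking A's sense as positive: L = (1.346)(1570) + (0.7030)(2230) = 3681 kg·m²·rpm.
Combined I = 1.346 + 0.7030 = 2.049 kg·m².
ω_f = L / I = 3681 / 2.049 = 1796 rpm.
KE_i = ½ΣIω² = 37360 J; KE_f = ½(2.049)(188.1)² = 36260 J.
Fraction dissipated = (KE_i − KE_f)/KE_i = 0.02952.

fraction ≈ 0.0295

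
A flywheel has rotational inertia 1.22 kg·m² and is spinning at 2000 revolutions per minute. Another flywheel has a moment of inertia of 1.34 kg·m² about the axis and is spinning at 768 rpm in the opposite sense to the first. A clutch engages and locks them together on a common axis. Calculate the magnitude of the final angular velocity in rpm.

No external torque acts about the common axis, so total angular momentum is conserved.
Taking A's sense as positive: L = (1.220)(2000) − (1.340)(768) = 1411 kg·m²·rpm.
Combined I = 1.220 + 1.340 = 2.560 kg·m².
ω_f = L / I = 1411 / 2.560 = 551.1 rpm.

|ω_f| ≈ 551 rpm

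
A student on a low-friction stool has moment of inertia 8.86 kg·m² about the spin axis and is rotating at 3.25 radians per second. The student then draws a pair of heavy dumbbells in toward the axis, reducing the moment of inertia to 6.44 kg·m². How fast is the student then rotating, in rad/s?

ω₂ ≈ 4.47 rad/s

With no external torque about the axis, L is conserved: I₁ω₁ = I₂ω₂.
ω₂ = I₁ω₁ / I₂ = (8.860)(3.25 rad/s) / (6.440) = 4.471 rad/s.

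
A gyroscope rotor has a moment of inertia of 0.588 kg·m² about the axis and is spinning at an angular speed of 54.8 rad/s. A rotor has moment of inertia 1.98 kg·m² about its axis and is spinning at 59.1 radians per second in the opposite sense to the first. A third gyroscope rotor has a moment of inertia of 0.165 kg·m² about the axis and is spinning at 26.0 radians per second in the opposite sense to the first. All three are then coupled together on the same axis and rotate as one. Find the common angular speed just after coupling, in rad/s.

No external torque acts about the common axis, so total angular momentum is conserved.
Taking A's sense as positive: L = (0.5880)(54.8) − (1.980)(59.1) − (0.1650)(26.0) = -89.09 kg·m²·rad/s.
Combined I = 0.5880 + 1.980 + 0.1650 = 2.733 kg·m².
ω_f = L / I = -89.09 / 2.733 = -32.60 rad/s.

|ω_f| ≈ 32.6 rad/s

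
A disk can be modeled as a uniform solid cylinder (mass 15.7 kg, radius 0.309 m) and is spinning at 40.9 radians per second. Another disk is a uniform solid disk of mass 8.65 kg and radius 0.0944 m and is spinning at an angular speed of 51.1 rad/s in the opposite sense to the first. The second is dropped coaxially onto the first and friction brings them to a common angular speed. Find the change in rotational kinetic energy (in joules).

ΔKE ≈ -155 J

No external torque acts about the common axis, so total angular momentum is conserved.
Moments of inertia: I_A = ½(15.7)(0.309)² = 0.7495 kg·m²; I_B = ½(8.65)(0.0944)² = 0.03854 kg·m².
Taking A's sense as positive: L = (0.7495)(40.9) − (0.03854)(51.1) = 28.69 kg·m²·rad/s.
Combined I = 0.7495 + 0.03854 = 0.7881 kg·m².
ω_f = L / I = 28.69 / 0.7881 = 36.40 rad/s.
KE_i = ½ΣIω² = 677.2 J; KE_f = ½(0.7881)(36.40)² = 522.1 J.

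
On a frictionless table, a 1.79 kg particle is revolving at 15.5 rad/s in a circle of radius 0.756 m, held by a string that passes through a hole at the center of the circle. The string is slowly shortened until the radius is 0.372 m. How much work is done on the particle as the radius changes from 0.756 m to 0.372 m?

No torque about the axis ⇒ m r₁² ω₁ = m r₂² ω₂.
ω₂ = ω₁ (r₁/r₂)² = (15.5)(0.756/0.372)² = 64.02 rad/s.
W = ΔKE = ½m(v₂² − v₁²) = 384.7 J.

W ≈ 385 J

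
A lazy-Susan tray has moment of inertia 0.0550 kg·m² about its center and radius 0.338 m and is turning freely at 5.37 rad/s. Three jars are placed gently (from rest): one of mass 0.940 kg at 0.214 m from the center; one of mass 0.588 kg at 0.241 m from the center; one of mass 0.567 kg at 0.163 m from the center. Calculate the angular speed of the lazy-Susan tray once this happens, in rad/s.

No external torque acts about the center; L_before = L_after.
Added inertia Σmr² = (0.940)(0.214)² + (0.588)(0.241)² + (0.567)(0.163)² = 0.09226 kg·m²; I_f = 0.05500 + 0.09226 = 0.1473 kg·m².
ω_f = I_p ω_i / I_f = (0.05500)(5.37) / 0.1473 = 2.006 rad/s.

ω_f ≈ 2.01 rad/s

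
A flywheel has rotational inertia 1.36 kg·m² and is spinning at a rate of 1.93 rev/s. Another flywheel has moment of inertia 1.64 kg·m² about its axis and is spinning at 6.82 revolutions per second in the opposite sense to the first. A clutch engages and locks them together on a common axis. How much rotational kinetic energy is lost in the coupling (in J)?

ΔKE lost ≈ 1120 J

The coupling torques are internal; angular momentum about the shared axis is conserved.
Taking A's sense as positive: L = (1.360)(1.93) − (1.640)(6.82) = -8.560 kg·m²·rev/s.
Combined I = 1.360 + 1.640 = 3.000 kg·m².
ω_f = L / I = -8.560 / 3.000 = -2.853 rev/s.
KE_i = ½ΣIω² = 1606 J; KE_f = ½(3.000)(17.93)² = 482.1 J.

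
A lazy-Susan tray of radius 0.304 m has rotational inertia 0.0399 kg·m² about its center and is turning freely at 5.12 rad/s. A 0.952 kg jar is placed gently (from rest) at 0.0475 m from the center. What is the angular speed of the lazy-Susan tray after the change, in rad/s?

The added mass arrives with no angular momentum about the center, and any external torque about the center is negligible, so the system's angular momentum is conserved.
Added inertia Σmr² = (0.952)(0.0475)² = 0.002148 kg·m²; I_f = 0.03990 + 0.002148 = 0.04205 kg·m².
ω_f = I_p ω_i / I_f = (0.03990)(5.12) / 0.04205 = 4.858 rad/s.

ω_f ≈ 4.86 rad/s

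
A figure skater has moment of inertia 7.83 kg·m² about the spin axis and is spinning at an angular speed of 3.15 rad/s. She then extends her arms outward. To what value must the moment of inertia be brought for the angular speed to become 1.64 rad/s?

I₂ ≈ 15.0 kg·m²

No external torque acts about the spin axis, so angular momentum is conserved.
I₂ = I₁ω₁ / ω₂ = (7.83)(3.15) / (1.64) = 15.04 kg·m².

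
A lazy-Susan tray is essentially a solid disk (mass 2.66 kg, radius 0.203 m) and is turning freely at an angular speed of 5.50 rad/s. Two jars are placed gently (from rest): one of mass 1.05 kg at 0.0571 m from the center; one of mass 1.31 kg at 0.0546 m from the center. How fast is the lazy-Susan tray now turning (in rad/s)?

The added mass arrives with no angular momentum about the center, and any external torque about the center is negligible, so the system's angular momentum is conserved.
I_p = ½(2.66)(0.203)² = 0.05481 kg·m².
Added inertia Σmr² = (1.05)(0.0571)² + (1.31)(0.0546)² = 0.007329 kg·m²; I_f = 0.05481 + 0.007329 = 0.06214 kg·m².
ω_f = I_p ω_i / I_f = (0.05481)(5.50) / 0.06214 = 4.851 rad/s.

ω_f ≈ 4.85 rad/s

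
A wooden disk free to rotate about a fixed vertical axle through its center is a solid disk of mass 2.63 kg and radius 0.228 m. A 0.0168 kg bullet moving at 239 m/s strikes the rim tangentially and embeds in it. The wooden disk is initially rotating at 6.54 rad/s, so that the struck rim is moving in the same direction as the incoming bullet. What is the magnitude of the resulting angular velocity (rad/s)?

|ω_f| ≈ 19.7 rad/s

About the axle the impulsive forces during the collision are internal, so angular momentum about that axis is conserved.
I_p = ½(2.63)(0.228)² = 0.06836 kg·m². Taking the sense of the bullet's angular momentum as positive, L_{bullet} = m v R = (0.0168)(239)(0.228) = 0.9155 kg·m²/s.
L_i = +I_p ω_p + m v R = +(0.06836)(6.54) + 0.9155 = 1.363 kg·m²/s.
After sticking, I_f = I_p + m R² = 0.06836 + (0.0168)(0.228)² = 0.06923 kg·m².
ω_f = L_i / I_f = 1.363 / 0.06923 = 19.68 rad/s.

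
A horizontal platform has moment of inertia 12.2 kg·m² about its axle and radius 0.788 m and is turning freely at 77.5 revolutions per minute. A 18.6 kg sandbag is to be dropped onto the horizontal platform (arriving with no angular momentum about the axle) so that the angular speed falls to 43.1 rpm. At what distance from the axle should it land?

No external torque acts about the axle; L_before = L_after.
I_p ω_i = (I_p + m r²) ω_f ⇒ m r² = I_p(ω_i/ω_f − 1) = 12.20(77.5/43.1 − 1) = 9.737 kg·m².
r = √(9.737/18.6) = 0.7235 m.

r ≈ 0.724 m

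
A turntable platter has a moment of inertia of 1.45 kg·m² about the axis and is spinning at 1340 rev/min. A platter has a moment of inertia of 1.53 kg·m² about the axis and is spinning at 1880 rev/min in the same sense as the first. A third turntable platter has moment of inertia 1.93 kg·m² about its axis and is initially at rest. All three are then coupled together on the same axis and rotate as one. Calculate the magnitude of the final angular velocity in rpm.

|ω_f| ≈ 982 rpm

No external torque acts about the common axis, so total angular momentum is conserved.
Taking A's sense as positive: L = (1.450)(1340) + (1.530)(1880) = 4819 kg·m²·rpm.
Combined I = 1.450 + 1.530 + 1.930 = 4.910 kg·m².
ω_f = L / I = 4819 / 4.910 = 981.5 rpm.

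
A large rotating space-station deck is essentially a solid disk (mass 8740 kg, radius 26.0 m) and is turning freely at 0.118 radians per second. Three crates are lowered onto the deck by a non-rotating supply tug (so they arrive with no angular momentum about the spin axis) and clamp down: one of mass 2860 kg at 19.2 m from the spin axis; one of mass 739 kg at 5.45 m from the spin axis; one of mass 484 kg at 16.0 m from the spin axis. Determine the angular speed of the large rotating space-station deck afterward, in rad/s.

ω_f ≈ 0.0839 rad/s

The added mass arrives with no angular momentum about the spin axis, and any external torque about the spin axis is negligible, so the system's angular momentum is conserved.
I_p = ½(8740)(26.0)² = 2.954e+06 kg·m².
Added inertia Σmr² = (2860)(19.2)² + (739)(5.45)² + (484)(16.0)² = 1.200e+06 kg·m²; I_f = 2.954e+06 + 1.200e+06 = 4.154e+06 kg·m².
ω_f = I_p ω_i / I_f = (2.954e+06)(0.118) / 4.154e+06 = 0.08391 rad/s.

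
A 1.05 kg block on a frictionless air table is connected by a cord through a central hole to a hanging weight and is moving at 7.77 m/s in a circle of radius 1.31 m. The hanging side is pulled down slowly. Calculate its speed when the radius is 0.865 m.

Central (radial) force ⇒ zero torque about the center ⇒ m v r is constant.
v₂ = v₁ r₁ / r₂ = (7.77)(1.31) / (0.865) = 11.77 m/s.

v₂ ≈ 11.8 m/s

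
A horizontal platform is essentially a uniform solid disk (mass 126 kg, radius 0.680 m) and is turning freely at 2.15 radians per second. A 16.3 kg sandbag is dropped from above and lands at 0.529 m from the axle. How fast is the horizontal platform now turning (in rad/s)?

No external torque acts about the axle; L_before = L_after.
I_p = ½(126)(0.680)² = 29.13 kg·m².
Added inertia Σmr² = (16.3)(0.529)² = 4.561 kg·m²; I_f = 29.13 + 4.561 = 33.69 kg·m².
ω_f = I_p ω_i / I_f = (29.13)(2.15) / 33.69 = 1.859 rad/s.

ω_f ≈ 1.86 rad/s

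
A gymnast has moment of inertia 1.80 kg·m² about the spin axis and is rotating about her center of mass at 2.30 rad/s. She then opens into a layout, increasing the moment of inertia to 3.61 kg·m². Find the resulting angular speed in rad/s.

ω₂ ≈ 1.15 rad/s

No external torque acts about the spin axis, so angular momentum is conserved.
ω₂ = I₁ω₁ / I₂ = (1.800)(2.30 rad/s) / (3.610) = 1.147 rad/s.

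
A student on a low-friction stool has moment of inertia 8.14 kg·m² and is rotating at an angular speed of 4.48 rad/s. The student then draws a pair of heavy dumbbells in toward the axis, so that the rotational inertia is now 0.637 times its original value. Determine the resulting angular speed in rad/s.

ω₂ ≈ 7.03 rad/s

Angular momentum about the spin axis is conserved since the torque about it is zero.
I₂ = 0.637 × 8.14 = 5.185 kg·m².
ω₂ = I₁ω₁ / I₂ = (8.140)(4.48 rad/s) / (5.185) = 7.033 rad/s.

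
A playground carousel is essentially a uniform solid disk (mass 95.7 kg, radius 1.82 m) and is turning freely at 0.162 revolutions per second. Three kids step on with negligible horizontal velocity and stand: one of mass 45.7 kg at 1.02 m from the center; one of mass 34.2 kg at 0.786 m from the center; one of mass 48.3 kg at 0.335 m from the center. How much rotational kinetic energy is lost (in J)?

No external torque acts about the center; L_before = L_after.
I_p = ½(95.7)(1.82)² = 158.5 kg·m².
Added inertia Σmr² = (45.7)(1.02)² + (34.2)(0.786)² + (48.3)(0.335)² = 74.10 kg·m²; I_f = 158.5 + 74.10 = 232.6 kg·m².
ω_f = I_p ω_i / I_f = (158.5)(0.162) / 232.6 = 0.1104 rev/s.
KE_i = ½(158.5)(1.018 rad/s)² = 82.11 J; KE_f = ½(232.6)(0.6936)² = 55.95 J.

energy lost ≈ 26.2 J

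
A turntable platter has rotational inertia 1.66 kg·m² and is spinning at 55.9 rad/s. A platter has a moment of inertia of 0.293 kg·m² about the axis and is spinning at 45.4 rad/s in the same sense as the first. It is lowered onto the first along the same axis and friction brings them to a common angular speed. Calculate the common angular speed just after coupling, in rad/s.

No external torque acts about the common axis, so total angular momentum is conserved.
Taking A's sense as positive: L = (1.660)(55.9) + (0.2930)(45.4) = 106.1 kg·m²·rad/s.
Combined I = 1.660 + 0.2930 = 1.953 kg·m².
ω_f = L / I = 106.1 / 1.953 = 54.32 rad/s.

|ω_f| ≈ 54.3 rad/s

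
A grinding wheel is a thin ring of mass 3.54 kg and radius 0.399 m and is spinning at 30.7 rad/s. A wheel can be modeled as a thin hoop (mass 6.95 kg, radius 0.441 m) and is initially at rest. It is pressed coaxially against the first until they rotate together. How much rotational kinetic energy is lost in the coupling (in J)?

ΔKE lost ≈ 187 J

No external torque acts about the common axis, so total angular momentum is conserved.
Moments of inertia: I_A = (3.54)(0.399)² = 0.5636 kg·m²; I_B = (6.95)(0.441)² = 1.352 kg·m².
Taking A's sense as positive: L = (0.5636)(30.7) = 17.30 kg·m²·rad/s.
Combined I = 0.5636 + 1.352 = 1.915 kg·m².
ω_f = L / I = 17.30 / 1.915 = 9.034 rad/s.
KE_i = ½ΣIω² = 265.6 J; KE_f = ½(1.915)(9.034)² = 78.15 J.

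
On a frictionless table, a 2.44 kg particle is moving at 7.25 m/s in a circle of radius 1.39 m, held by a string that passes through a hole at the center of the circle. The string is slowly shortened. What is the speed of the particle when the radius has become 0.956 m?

The only horizontal force on the mass is along the cord (radial), so it exerts no torque about the hole and angular momentum m v r is conserved.
v₂ = v₁ r₁ / r₂ = (7.25)(1.39) / (0.956) = 10.54 m/s.

v₂ ≈ 10.5 m/s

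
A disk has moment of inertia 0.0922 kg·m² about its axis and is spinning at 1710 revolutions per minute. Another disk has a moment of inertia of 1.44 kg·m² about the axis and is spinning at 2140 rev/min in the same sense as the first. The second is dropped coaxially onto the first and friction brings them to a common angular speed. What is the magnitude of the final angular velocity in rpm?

No external torque acts about the common axis, so total angular momentum is conserved.
Taking A's sense as positive: L = (0.09220)(1710) + (1.440)(2140) = 3239 kg·m²·rpm.
Combined I = 0.09220 + 1.440 = 1.532 kg·m².
ω_f = L / I = 3239 / 1.532 = 2114 rpm.

|ω_f| ≈ 2110 rpm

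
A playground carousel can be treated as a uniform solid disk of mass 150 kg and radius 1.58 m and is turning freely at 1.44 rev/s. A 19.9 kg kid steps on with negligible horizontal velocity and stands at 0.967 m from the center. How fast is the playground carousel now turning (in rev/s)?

ω_f ≈ 1.31 rev/s

No external torque acts about the center; L_before = L_after.
I_p = ½(150)(1.58)² = 187.2 kg·m².
Added inertia Σmr² = (19.9)(0.967)² = 18.61 kg·m²; I_f = 187.2 + 18.61 = 205.8 kg·m².
ω_f = I_p ω_i / I_f = (187.2)(1.44) / 205.8 = 1.310 rev/s.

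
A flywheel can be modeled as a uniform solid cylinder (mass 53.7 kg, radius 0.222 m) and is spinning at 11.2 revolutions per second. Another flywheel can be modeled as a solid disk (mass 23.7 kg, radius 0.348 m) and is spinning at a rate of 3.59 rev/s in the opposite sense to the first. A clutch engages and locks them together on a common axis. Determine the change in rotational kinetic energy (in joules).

The coupling torques are internal; angular momentum about the shared axis is conserved.
Moments of inertia: I_A = ½(53.7)(0.222)² = 1.323 kg·m²; I_B = ½(23.7)(0.348)² = 1.435 kg·m².
Taking A's sense as positive: L = (1.323)(11.2) − (1.435)(3.59) = 9.669 kg·m²·rev/s.
Combined I = 1.323 + 1.435 = 2.758 kg·m².
ω_f = L / I = 9.669 / 2.758 = 3.505 rev/s.
KE_i = ½ΣIω² = 3642 J; KE_f = ½(2.758)(22.02)² = 669.0 J.

ΔKE ≈ -2970 J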